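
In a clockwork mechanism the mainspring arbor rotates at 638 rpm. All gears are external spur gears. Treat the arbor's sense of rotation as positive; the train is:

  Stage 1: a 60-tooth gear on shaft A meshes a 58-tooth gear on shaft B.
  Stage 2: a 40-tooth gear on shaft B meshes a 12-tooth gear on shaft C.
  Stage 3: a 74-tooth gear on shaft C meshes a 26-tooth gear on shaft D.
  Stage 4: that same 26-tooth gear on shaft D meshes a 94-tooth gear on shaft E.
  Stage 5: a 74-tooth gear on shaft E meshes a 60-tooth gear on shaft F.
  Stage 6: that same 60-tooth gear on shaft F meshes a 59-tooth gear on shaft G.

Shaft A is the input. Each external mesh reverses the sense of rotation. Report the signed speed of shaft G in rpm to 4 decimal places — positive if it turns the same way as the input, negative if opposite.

Stage 1 [60T→58T]: ω = 638.0000×60/58 = 660.0000 rpm, dir flips to −; running = −660.0000
Stage 2 [40T→12T]: ω = 660.0000×40/12 = 2200.0000 rpm, dir flips to +; running = +2200.0000
Stage 3 [74T→26T]: ω = 2200.0000×74/26 = 6261.5385 rpm, dir flips to −; running = −6261.5385
Stage 4 [26T→94T]: ω = 6261.5385×26/94 = 1731.9149 rpm, dir flips to +; running = +1731.9149
Stage 5 [74T→60T]: ω = 1731.9149×74/60 = 2136.0284 rpm, dir flips to −; running = −2136.0284
Stage 6 [60T→59T]: ω = 2136.0284×60/59 = 2172.2322 rpm, dir flips to +; running = +2172.2322

+2172.2322 rpm (same as input, |ω| = 2172.2322 rpm)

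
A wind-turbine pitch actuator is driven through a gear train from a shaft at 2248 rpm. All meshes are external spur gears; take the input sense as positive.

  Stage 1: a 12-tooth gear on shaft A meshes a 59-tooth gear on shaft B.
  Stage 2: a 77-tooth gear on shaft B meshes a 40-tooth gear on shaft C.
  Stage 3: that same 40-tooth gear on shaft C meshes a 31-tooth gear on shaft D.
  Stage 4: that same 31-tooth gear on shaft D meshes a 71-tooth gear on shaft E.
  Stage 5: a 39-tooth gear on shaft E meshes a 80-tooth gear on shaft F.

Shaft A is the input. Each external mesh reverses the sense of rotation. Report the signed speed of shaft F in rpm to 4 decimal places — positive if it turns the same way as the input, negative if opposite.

Stage 1 [12T→59T]: ω = 2248.0000×12/59 = 457.2203 rpm, dir flips to −; running = −457.2203
Stage 2 [77T→40T]: ω = 457.2203×77/40 = 880.1492 rpm, dir flips to +; running = +880.1492
Stage 3 [40T→31T]: ω = 880.1492×40/31 = 1135.6763 rpm, dir flips to −; running = −1135.6763
Stage 4 [31T→71T]: ω = 1135.6763×31/71 = 495.8587 rpm, dir flips to +; running = +495.8587
Stage 5 [39T→80T]: ω = 495.8587×39/80 = 241.7311 rpm, dir flips to −; running = −241.7311

-241.7311 rpm (opposite to input, |ω| = 241.7311 rpm)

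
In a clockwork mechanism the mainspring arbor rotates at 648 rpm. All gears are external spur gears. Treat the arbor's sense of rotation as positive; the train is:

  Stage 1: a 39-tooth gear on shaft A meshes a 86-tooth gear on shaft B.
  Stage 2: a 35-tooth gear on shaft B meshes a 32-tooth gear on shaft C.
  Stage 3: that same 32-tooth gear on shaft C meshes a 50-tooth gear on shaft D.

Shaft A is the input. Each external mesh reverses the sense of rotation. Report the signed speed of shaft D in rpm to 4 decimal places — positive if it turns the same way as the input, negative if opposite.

-205.7023 rpm (opposite to input, |ω| = 205.7023 rpm)

Stage 1 [39T→86T]: ω = 648.0000×39/86 = 293.8605 rpm, dir flips to −; running = −293.8605
Stage 2 [35T→32T]: ω = 293.8605×35/32 = 321.4099 rpm, dir flips to +; running = +321.4099
Stage 3 [32T→50T]: ω = 321.4099×32/50 = 205.7023 rpm, dir flips to −; running = −205.7023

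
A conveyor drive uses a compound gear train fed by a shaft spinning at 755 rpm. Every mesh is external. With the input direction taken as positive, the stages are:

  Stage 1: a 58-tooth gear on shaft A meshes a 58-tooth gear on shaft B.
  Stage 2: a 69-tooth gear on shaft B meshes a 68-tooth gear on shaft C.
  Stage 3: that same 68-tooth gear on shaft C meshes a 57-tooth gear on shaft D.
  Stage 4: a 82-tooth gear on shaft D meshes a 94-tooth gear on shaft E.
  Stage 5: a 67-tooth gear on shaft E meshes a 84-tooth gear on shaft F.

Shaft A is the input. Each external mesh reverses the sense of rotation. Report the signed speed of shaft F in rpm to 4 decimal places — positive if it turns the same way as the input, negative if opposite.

-635.9203 rpm (opposite to input, |ω| = 635.9203 rpm)

Stage 1 [58T→58T]: ω = 755.0000×58/58 = 755.0000 rpm, dir flips to −; running = −755.0000
Stage 2 [69T→68T]: ω = 755.0000×69/68 = 766.1029 rpm, dir flips to +; running = +766.1029
Stage 3 [68T→57T]: ω = 766.1029×68/57 = 913.9474 rpm, dir flips to −; running = −913.9474
Stage 4 [82T→94T]: ω = 913.9474×82/94 = 797.2732 rpm, dir flips to +; running = +797.2732
Stage 5 [67T→84T]: ω = 797.2732×67/84 = 635.9203 rpm, dir flips to −; running = −635.9203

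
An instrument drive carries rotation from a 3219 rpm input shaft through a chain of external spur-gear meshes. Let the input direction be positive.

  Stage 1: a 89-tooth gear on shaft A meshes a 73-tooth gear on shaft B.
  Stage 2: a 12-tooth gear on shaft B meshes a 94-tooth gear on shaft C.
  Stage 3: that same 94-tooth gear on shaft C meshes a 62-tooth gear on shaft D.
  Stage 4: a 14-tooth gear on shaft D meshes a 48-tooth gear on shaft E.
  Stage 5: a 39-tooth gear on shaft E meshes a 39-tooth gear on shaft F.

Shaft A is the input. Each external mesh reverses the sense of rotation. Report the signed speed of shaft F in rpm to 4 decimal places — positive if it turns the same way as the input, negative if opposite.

-221.5463 rpm (opposite to input, |ω| = 221.5463 rpm)

Stage 1 [89T→73T]: ω = 3219.0000×89/73 = 3924.5342 rpm, dir flips to −; running = −3924.5342
Stage 2 [12T→94T]: ω = 3924.5342×12/94 = 501.0044 rpm, dir flips to +; running = +501.0044
Stage 3 [94T→62T]: ω = 501.0044×94/62 = 759.5873 rpm, dir flips to −; running = −759.5873
Stage 4 [14T→48T]: ω = 759.5873×14/48 = 221.5463 rpm, dir flips to +; running = +221.5463
Stage 5 [39T→39T]: ω = 221.5463×39/39 = 221.5463 rpm, dir flips to −; running = −221.5463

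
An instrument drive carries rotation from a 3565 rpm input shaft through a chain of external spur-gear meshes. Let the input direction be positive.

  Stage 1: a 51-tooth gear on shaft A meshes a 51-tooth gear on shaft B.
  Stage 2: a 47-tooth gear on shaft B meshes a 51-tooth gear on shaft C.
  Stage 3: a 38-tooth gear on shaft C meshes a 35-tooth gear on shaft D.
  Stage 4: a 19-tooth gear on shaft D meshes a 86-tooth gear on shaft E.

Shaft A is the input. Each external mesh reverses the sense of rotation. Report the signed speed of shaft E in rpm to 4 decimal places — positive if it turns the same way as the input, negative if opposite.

Stage 1 [51T→51T]: ω = 3565.0000×51/51 = 3565.0000 rpm, dir flips to −; running = −3565.0000
Stage 2 [47T→51T]: ω = 3565.0000×47/51 = 3285.3922 rpm, dir flips to +; running = +3285.3922
Stage 3 [38T→35T]: ω = 3285.3922×38/35 = 3566.9972 rpm, dir flips to −; running = −3566.9972
Stage 4 [19T→86T]: ω = 3566.9972×19/86 = 788.0575 rpm, dir flips to +; running = +788.0575

+788.0575 rpm (same as input, |ω| = 788.0575 rpm)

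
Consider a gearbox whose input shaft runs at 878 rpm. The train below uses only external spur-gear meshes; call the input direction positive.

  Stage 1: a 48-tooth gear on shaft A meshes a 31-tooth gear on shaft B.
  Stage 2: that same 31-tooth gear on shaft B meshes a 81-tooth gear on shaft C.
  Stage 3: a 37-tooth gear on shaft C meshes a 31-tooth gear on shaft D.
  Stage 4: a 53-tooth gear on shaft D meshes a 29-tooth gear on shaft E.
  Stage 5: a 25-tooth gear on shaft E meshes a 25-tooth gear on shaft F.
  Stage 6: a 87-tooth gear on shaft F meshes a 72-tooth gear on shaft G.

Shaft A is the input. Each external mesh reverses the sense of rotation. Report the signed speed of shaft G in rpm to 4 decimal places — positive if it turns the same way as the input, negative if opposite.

+1371.3724 rpm (same as input, |ω| = 1371.3724 rpm)

Stage 1 [48T→31T]: ω = 878.0000×48/31 = 1359.4839 rpm, dir flips to −; running = −1359.4839
Stage 2 [31T→81T]: ω = 1359.4839×31/81 = 520.2963 rpm, dir flips to +; running = +520.2963
Stage 3 [37T→31T]: ω = 520.2963×37/31 = 620.9988 rpm, dir flips to −; running = −620.9988
Stage 4 [53T→29T]: ω = 620.9988×53/29 = 1134.9289 rpm, dir flips to +; running = +1134.9289
Stage 5 [25T→25T]: ω = 1134.9289×25/25 = 1134.9289 rpm, dir flips to −; running = −1134.9289
Stage 6 [87T→72T]: ω = 1134.9289×87/72 = 1371.3724 rpm, dir flips to +; running = +1371.3724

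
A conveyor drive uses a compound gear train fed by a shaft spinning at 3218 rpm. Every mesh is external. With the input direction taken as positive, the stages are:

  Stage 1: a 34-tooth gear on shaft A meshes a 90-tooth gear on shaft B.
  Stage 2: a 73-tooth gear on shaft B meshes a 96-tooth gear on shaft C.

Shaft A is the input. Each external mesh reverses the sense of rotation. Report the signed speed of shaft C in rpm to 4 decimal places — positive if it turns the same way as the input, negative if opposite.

+924.4301 rpm (same as input, |ω| = 924.4301 rpm)

Stage 1 [34T→90T]: ω = 3218.0000×34/90 = 1215.6889 rpm, dir flips to −; running = −1215.6889
Stage 2 [73T→96T]: ω = 1215.6889×73/96 = 924.4301 rpm, dir flips to +; running = +924.4301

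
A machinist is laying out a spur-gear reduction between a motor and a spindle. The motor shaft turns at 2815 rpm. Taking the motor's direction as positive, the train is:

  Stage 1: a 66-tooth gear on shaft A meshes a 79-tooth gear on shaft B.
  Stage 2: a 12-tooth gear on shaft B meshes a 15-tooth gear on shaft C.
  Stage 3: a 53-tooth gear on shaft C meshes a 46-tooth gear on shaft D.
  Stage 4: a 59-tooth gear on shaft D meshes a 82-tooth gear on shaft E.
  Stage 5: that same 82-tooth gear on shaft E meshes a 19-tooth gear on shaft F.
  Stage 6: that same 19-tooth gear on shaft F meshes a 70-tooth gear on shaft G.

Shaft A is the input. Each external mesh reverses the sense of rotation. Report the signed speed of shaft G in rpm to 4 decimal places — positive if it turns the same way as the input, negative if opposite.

+1827.0786 rpm (same as input, |ω| = 1827.0786 rpm)

Stage 1 [66T→79T]: ω = 2815.0000×66/79 = 2351.7722 rpm, dir flips to −; running = −2351.7722
Stage 2 [12T→15T]: ω = 2351.7722×12/15 = 1881.4177 rpm, dir flips to +; running = +1881.4177
Stage 3 [53T→46T]: ω = 1881.4177×53/46 = 2167.7204 rpm, dir flips to −; running = −2167.7204
Stage 4 [59T→82T]: ω = 2167.7204×59/82 = 1559.7013 rpm, dir flips to +; running = +1559.7013
Stage 5 [82T→19T]: ω = 1559.7013×82/19 = 6731.3424 rpm, dir flips to −; running = −6731.3424
Stage 6 [19T→70T]: ω = 6731.3424×19/70 = 1827.0786 rpm, dir flips to +; running = +1827.0786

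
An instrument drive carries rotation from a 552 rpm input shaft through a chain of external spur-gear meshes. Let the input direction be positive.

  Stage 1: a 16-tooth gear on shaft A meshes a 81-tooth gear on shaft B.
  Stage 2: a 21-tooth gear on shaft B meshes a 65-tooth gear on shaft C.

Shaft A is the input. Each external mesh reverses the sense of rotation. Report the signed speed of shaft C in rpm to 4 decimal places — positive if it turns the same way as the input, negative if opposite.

Stage 1 [16T→81T]: ω = 552.0000×16/81 = 109.0370 rpm, dir flips to −; running = −109.0370
Stage 2 [21T→65T]: ω = 109.0370×21/65 = 35.2274 rpm, dir flips to +; running = +35.2274

+35.2274 rpm (same as input, |ω| = 35.2274 rpm)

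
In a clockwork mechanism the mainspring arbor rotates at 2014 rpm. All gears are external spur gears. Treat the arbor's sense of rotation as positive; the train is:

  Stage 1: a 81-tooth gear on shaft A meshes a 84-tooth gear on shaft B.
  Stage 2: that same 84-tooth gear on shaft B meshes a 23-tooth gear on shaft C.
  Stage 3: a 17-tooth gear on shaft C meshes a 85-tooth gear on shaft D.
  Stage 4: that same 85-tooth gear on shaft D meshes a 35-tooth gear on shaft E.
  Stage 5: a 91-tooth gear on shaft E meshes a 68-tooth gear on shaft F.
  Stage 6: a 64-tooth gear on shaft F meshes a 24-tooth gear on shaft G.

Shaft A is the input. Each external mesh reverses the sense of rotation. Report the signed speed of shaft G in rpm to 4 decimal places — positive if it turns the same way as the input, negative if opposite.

Stage 1 [81T→84T]: ω = 2014.0000×81/84 = 1942.0714 rpm, dir flips to −; running = −1942.0714
Stage 2 [84T→23T]: ω = 1942.0714×84/23 = 7092.7826 rpm, dir flips to +; running = +7092.7826
Stage 3 [17T→85T]: ω = 7092.7826×17/85 = 1418.5565 rpm, dir flips to −; running = −1418.5565
Stage 4 [85T→35T]: ω = 1418.5565×85/35 = 3445.0658 rpm, dir flips to +; running = +3445.0658
Stage 5 [91T→68T]: ω = 3445.0658×91/68 = 4610.3087 rpm, dir flips to −; running = −4610.3087
Stage 6 [64T→24T]: ω = 4610.3087×64/24 = 12294.1565 rpm, dir flips to +; running = +12294.1565

+12294.1565 rpm (same as input, |ω| = 12294.1565 rpm)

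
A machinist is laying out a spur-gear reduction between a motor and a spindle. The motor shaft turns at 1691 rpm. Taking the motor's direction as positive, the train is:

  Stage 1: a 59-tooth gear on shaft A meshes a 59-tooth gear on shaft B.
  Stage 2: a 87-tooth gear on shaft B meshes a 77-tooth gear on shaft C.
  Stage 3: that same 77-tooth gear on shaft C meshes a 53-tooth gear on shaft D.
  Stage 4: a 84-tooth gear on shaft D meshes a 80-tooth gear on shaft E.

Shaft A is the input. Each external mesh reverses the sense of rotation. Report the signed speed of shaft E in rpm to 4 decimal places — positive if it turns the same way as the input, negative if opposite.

+2914.5821 rpm (same as input, |ω| = 2914.5821 rpm)

Stage 1 [59T→59T]: ω = 1691.0000×59/59 = 1691.0000 rpm, dir flips to −; running = −1691.0000
Stage 2 [87T→77T]: ω = 1691.0000×87/77 = 1910.6104 rpm, dir flips to +; running = +1910.6104
Stage 3 [77T→53T]: ω = 1910.6104×77/53 = 2775.7925 rpm, dir flips to −; running = −2775.7925
Stage 4 [84T→80T]: ω = 2775.7925×84/80 = 2914.5821 rpm, dir flips to +; running = +2914.5821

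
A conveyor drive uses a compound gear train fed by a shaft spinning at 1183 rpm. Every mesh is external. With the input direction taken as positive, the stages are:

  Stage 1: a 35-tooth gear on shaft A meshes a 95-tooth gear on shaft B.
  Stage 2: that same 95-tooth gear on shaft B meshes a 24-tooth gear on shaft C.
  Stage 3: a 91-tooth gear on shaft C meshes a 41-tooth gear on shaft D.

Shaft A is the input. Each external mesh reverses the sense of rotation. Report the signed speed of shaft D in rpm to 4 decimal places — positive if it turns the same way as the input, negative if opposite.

-3829.1209 rpm (opposite to input, |ω| = 3829.1209 rpm)

Stage 1 [35T→95T]: ω = 1183.0000×35/95 = 435.8421 rpm, dir flips to −; running = −435.8421
Stage 2 [95T→24T]: ω = 435.8421×95/24 = 1725.2083 rpm, dir flips to +; running = +1725.2083
Stage 3 [91T→41T]: ω = 1725.2083×91/41 = 3829.1209 rpm, dir flips to −; running = −3829.1209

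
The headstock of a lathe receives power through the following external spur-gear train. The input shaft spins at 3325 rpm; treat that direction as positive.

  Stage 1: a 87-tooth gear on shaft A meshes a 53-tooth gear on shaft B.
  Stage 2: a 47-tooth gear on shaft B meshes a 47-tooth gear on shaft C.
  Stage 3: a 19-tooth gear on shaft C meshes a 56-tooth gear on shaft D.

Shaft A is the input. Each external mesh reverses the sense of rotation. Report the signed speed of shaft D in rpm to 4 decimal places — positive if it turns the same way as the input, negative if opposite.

Stage 1 [87T→53T]: ω = 3325.0000×87/53 = 5458.0189 rpm, dir flips to −; running = −5458.0189
Stage 2 [47T→47T]: ω = 5458.0189×47/47 = 5458.0189 rpm, dir flips to +; running = +5458.0189
Stage 3 [19T→56T]: ω = 5458.0189×19/56 = 1851.8278 rpm, dir flips to −; running = −1851.8278

-1851.8278 rpm (opposite to input, |ω| = 1851.8278 rpm)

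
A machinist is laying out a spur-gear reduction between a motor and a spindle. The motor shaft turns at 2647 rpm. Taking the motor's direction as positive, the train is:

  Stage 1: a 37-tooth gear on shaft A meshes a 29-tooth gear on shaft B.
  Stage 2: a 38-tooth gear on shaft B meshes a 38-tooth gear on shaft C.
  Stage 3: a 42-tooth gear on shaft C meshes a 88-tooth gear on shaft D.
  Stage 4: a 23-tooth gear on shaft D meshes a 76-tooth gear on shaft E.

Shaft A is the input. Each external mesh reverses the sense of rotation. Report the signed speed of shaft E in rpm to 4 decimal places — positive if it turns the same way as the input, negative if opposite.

+487.7963 rpm (same as input, |ω| = 487.7963 rpm)

Stage 1 [37T→29T]: ω = 2647.0000×37/29 = 3377.2069 rpm, dir flips to −; running = −3377.2069
Stage 2 [38T→38T]: ω = 3377.2069×38/38 = 3377.2069 rpm, dir flips to +; running = +3377.2069
Stage 3 [42T→88T]: ω = 3377.2069×42/88 = 1611.8487 rpm, dir flips to −; running = −1611.8487
Stage 4 [23T→76T]: ω = 1611.8487×23/76 = 487.7963 rpm, dir flips to +; running = +487.7963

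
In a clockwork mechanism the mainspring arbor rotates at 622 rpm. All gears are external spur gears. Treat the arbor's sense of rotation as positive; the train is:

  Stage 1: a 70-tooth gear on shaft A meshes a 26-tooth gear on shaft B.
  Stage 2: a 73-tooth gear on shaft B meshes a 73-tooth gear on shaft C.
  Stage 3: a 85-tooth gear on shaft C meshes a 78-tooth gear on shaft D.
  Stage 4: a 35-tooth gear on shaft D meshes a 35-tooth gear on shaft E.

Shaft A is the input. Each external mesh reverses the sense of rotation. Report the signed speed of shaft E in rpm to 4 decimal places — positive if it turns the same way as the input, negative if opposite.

+1824.9014 rpm (same as input, |ω| = 1824.9014 rpm)

Stage 1 [70T→26T]: ω = 622.0000×70/26 = 1674.6154 rpm, dir flips to −; running = −1674.6154
Stage 2 [73T→73T]: ω = 1674.6154×73/73 = 1674.6154 rpm, dir flips to +; running = +1674.6154
Stage 3 [85T→78T]: ω = 1674.6154×85/78 = 1824.9014 rpm, dir flips to −; running = −1824.9014
Stage 4 [35T→35T]: ω = 1824.9014×35/35 = 1824.9014 rpm, dir flips to +; running = +1824.9014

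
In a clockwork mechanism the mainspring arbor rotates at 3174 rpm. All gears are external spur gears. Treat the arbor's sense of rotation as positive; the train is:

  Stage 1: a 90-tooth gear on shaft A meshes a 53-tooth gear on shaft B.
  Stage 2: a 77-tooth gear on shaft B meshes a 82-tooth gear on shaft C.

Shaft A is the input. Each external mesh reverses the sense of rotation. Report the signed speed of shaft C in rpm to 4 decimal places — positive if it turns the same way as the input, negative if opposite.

Stage 1 [90T→53T]: ω = 3174.0000×90/53 = 5389.8113 rpm, dir flips to −; running = −5389.8113
Stage 2 [77T→82T]: ω = 5389.8113×77/82 = 5061.1643 rpm, dir flips to +; running = +5061.1643

+5061.1643 rpm (same as input, |ω| = 5061.1643 rpm)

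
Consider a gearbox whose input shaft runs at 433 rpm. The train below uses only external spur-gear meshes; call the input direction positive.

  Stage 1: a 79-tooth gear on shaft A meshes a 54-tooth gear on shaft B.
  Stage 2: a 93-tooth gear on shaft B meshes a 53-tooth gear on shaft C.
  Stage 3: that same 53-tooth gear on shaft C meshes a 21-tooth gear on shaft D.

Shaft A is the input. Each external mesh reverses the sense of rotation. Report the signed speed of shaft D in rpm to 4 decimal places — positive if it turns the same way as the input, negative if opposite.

Stage 1 [79T→54T]: ω = 433.0000×79/54 = 633.4630 rpm, dir flips to −; running = −633.4630
Stage 2 [93T→53T]: ω = 633.4630×93/53 = 1111.5482 rpm, dir flips to +; running = +1111.5482
Stage 3 [53T→21T]: ω = 1111.5482×53/21 = 2805.3360 rpm, dir flips to −; running = −2805.3360

-2805.3360 rpm (opposite to input, |ω| = 2805.3360 rpm)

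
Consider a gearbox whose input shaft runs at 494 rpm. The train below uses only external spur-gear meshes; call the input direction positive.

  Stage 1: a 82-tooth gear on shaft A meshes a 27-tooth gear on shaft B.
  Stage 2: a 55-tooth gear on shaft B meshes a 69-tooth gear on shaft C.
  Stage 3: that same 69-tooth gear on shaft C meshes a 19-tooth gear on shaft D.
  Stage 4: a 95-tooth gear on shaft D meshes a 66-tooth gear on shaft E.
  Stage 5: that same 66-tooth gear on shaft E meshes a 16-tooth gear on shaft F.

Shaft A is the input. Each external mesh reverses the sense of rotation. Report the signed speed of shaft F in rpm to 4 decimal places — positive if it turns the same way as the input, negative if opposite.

-25786.3426 rpm (opposite to input, |ω| = 25786.3426 rpm)

Stage 1 [82T→27T]: ω = 494.0000×82/27 = 1500.2963 rpm, dir flips to −; running = −1500.2963
Stage 2 [55T→69T]: ω = 1500.2963×55/69 = 1195.8884 rpm, dir flips to +; running = +1195.8884
Stage 3 [69T→19T]: ω = 1195.8884×69/19 = 4342.9630 rpm, dir flips to −; running = −4342.9630
Stage 4 [95T→66T]: ω = 4342.9630×95/66 = 6251.2346 rpm, dir flips to +; running = +6251.2346
Stage 5 [66T→16T]: ω = 6251.2346×66/16 = 25786.3426 rpm, dir flips to −; running = −25786.3426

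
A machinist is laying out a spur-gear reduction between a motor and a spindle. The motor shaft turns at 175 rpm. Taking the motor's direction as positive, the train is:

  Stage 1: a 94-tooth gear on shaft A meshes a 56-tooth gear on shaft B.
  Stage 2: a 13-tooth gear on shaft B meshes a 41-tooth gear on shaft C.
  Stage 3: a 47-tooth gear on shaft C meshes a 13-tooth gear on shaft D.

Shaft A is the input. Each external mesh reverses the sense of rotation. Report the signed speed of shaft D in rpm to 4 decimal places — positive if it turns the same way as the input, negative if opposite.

Stage 1 [94T→56T]: ω = 175.0000×94/56 = 293.7500 rpm, dir flips to −; running = −293.7500
Stage 2 [13T→41T]: ω = 293.7500×13/41 = 93.1402 rpm, dir flips to +; running = +93.1402
Stage 3 [47T→13T]: ω = 93.1402×47/13 = 336.7378 rpm, dir flips to −; running = −336.7378

-336.7378 rpm (opposite to input, |ω| = 336.7378 rpm)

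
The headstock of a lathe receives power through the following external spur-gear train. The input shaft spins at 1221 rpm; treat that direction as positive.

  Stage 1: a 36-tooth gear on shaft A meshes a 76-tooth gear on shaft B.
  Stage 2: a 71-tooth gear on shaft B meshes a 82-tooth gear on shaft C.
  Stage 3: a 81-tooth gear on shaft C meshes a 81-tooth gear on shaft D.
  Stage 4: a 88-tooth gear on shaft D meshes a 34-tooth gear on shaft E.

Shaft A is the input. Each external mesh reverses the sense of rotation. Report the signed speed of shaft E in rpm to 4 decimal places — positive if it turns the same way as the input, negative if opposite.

+1296.1427 rpm (same as input, |ω| = 1296.1427 rpm)

Stage 1 [36T→76T]: ω = 1221.0000×36/76 = 578.3684 rpm, dir flips to −; running = −578.3684
Stage 2 [71T→82T]: ω = 578.3684×71/82 = 500.7824 rpm, dir flips to +; running = +500.7824
Stage 3 [81T→81T]: ω = 500.7824×81/81 = 500.7824 rpm, dir flips to −; running = −500.7824
Stage 4 [88T→34T]: ω = 500.7824×88/34 = 1296.1427 rpm, dir flips to +; running = +1296.1427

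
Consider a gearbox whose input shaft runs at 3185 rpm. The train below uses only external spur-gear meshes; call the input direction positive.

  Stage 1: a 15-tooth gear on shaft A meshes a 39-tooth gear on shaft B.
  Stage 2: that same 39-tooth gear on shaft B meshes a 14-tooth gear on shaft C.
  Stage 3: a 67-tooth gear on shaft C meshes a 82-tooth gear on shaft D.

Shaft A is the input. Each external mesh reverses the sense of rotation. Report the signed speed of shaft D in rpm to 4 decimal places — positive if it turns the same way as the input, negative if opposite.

Stage 1 [15T→39T]: ω = 3185.0000×15/39 = 1225.0000 rpm, dir flips to −; running = −1225.0000
Stage 2 [39T→14T]: ω = 1225.0000×39/14 = 3412.5000 rpm, dir flips to +; running = +3412.5000
Stage 3 [67T→82T]: ω = 3412.5000×67/82 = 2788.2622 rpm, dir flips to −; running = −2788.2622

-2788.2622 rpm (opposite to input, |ω| = 2788.2622 rpm)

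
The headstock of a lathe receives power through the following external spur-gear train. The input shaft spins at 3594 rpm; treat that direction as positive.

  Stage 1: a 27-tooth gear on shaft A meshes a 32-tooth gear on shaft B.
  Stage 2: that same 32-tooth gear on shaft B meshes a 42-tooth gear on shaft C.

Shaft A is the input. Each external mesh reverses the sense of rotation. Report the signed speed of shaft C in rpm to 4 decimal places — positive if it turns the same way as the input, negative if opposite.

Stage 1 [27T→32T]: ω = 3594.0000×27/32 = 3032.4375 rpm, dir flips to −; running = −3032.4375
Stage 2 [32T→42T]: ω = 3032.4375×32/42 = 2310.4286 rpm, dir flips to +; running = +2310.4286

+2310.4286 rpm (same as input, |ω| = 2310.4286 rpm)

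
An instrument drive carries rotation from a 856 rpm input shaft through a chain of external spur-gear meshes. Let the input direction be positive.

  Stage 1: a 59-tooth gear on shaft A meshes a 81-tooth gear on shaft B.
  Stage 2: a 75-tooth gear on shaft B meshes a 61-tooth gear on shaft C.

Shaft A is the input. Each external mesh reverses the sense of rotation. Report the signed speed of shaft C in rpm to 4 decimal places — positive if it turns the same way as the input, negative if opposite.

Stage 1 [59T→81T]: ω = 856.0000×59/81 = 623.5062 rpm, dir flips to −; running = −623.5062
Stage 2 [75T→61T]: ω = 623.5062×75/61 = 766.6060 rpm, dir flips to +; running = +766.6060

+766.6060 rpm (same as input, |ω| = 766.6060 rpm)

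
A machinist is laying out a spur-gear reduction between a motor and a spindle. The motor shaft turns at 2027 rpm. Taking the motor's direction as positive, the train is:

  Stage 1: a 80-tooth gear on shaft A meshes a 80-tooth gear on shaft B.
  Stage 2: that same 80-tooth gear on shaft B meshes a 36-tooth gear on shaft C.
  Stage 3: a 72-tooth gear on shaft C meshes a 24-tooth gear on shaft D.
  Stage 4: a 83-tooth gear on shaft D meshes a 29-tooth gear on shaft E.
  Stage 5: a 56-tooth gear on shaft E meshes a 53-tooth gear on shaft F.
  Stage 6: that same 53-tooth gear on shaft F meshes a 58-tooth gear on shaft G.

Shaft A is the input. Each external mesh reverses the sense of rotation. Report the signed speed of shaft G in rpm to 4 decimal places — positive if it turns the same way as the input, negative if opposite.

+37342.4336 rpm (same as input, |ω| = 37342.4336 rpm)

Stage 1 [80T→80T]: ω = 2027.0000×80/80 = 2027.0000 rpm, dir flips to −; running = −2027.0000
Stage 2 [80T→36T]: ω = 2027.0000×80/36 = 4504.4444 rpm, dir flips to +; running = +4504.4444
Stage 3 [72T→24T]: ω = 4504.4444×72/24 = 13513.3333 rpm, dir flips to −; running = −13513.3333
Stage 4 [83T→29T]: ω = 13513.3333×83/29 = 38676.0920 rpm, dir flips to +; running = +38676.0920
Stage 5 [56T→53T]: ω = 38676.0920×56/53 = 40865.3047 rpm, dir flips to −; running = −40865.3047
Stage 6 [53T→58T]: ω = 40865.3047×53/58 = 37342.4336 rpm, dir flips to +; running = +37342.4336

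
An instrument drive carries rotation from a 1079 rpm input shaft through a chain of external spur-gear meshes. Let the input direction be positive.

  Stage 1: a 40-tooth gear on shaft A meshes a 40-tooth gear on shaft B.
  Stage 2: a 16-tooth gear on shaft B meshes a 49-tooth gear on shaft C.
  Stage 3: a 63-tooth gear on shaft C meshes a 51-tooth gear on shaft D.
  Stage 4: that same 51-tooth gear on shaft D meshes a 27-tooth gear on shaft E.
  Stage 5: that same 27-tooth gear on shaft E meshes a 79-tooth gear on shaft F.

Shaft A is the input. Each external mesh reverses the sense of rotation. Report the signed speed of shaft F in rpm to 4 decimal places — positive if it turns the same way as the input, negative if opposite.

Stage 1 [40T→40T]: ω = 1079.0000×40/40 = 1079.0000 rpm, dir flips to −; running = −1079.0000
Stage 2 [16T→49T]: ω = 1079.0000×16/49 = 352.3265 rpm, dir flips to +; running = +352.3265
Stage 3 [63T→51T]: ω = 352.3265×63/51 = 435.2269 rpm, dir flips to −; running = −435.2269
Stage 4 [51T→27T]: ω = 435.2269×51/27 = 822.0952 rpm, dir flips to +; running = +822.0952
Stage 5 [27T→79T]: ω = 822.0952×27/79 = 280.9693 rpm, dir flips to −; running = −280.9693

-280.9693 rpm (opposite to input, |ω| = 280.9693 rpm)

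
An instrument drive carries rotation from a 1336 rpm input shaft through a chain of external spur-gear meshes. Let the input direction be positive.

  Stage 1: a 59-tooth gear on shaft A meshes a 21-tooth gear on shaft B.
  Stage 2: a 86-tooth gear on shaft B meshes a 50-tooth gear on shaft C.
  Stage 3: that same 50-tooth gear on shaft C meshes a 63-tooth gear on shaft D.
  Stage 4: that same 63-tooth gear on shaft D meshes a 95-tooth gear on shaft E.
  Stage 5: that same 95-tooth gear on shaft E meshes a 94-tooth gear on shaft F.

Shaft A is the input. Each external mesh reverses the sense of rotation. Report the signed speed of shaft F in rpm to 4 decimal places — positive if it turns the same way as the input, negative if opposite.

Stage 1 [59T→21T]: ω = 1336.0000×59/21 = 3753.5238 rpm, dir flips to −; running = −3753.5238
Stage 2 [86T→50T]: ω = 3753.5238×86/50 = 6456.0610 rpm, dir flips to +; running = +6456.0610
Stage 3 [50T→63T]: ω = 6456.0610×50/63 = 5123.8579 rpm, dir flips to −; running = −5123.8579
Stage 4 [63T→95T]: ω = 5123.8579×63/95 = 3397.9268 rpm, dir flips to +; running = +3397.9268
Stage 5 [95T→94T]: ω = 3397.9268×95/94 = 3434.0750 rpm, dir flips to −; running = −3434.0750

-3434.0750 rpm (opposite to input, |ω| = 3434.0750 rpm)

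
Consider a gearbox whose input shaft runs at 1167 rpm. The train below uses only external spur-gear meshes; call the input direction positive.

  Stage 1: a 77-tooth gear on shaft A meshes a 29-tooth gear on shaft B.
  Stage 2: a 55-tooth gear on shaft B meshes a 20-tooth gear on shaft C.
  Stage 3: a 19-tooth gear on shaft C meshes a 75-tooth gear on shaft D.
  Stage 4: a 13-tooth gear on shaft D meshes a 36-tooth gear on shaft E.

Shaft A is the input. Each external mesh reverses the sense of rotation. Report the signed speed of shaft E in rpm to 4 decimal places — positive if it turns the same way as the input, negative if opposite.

Stage 1 [77T→29T]: ω = 1167.0000×77/29 = 3098.5862 rpm, dir flips to −; running = −3098.5862
Stage 2 [55T→20T]: ω = 3098.5862×55/20 = 8521.1121 rpm, dir flips to +; running = +8521.1121
Stage 3 [19T→75T]: ω = 8521.1121×19/75 = 2158.6817 rpm, dir flips to −; running = −2158.6817
Stage 4 [13T→36T]: ω = 2158.6817×13/36 = 779.5240 rpm, dir flips to +; running = +779.5240

+779.5240 rpm (same as input, |ω| = 779.5240 rpm)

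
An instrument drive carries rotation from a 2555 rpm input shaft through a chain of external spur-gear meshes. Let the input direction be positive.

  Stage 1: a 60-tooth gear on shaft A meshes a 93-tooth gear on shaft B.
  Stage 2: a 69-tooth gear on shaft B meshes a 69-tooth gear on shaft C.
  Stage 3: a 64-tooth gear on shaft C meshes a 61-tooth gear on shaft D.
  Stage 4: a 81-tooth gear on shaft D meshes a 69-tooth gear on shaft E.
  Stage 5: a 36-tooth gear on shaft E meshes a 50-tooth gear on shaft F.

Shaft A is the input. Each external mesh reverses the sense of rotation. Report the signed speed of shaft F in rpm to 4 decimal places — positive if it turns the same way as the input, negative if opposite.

-1461.7657 rpm (opposite to input, |ω| = 1461.7657 rpm)

Stage 1 [60T→93T]: ω = 2555.0000×60/93 = 1648.3871 rpm, dir flips to −; running = −1648.3871
Stage 2 [69T→69T]: ω = 1648.3871×69/69 = 1648.3871 rpm, dir flips to +; running = +1648.3871
Stage 3 [64T→61T]: ω = 1648.3871×64/61 = 1729.4553 rpm, dir flips to −; running = −1729.4553
Stage 4 [81T→69T]: ω = 1729.4553×81/69 = 2030.2302 rpm, dir flips to +; running = +2030.2302
Stage 5 [36T→50T]: ω = 2030.2302×36/50 = 1461.7657 rpm, dir flips to −; running = −1461.7657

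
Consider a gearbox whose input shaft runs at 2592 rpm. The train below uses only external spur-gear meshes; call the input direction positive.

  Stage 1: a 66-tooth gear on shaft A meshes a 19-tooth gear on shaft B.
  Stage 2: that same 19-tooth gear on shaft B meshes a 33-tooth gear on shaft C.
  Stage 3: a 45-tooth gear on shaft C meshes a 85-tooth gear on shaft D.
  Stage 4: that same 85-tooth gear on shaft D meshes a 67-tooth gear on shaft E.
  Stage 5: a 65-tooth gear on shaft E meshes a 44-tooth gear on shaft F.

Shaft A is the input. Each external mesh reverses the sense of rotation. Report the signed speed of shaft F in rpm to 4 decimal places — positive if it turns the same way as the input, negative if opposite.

-5143.5550 rpm (opposite to input, |ω| = 5143.5550 rpm)

Stage 1 [66T→19T]: ω = 2592.0000×66/19 = 9003.7895 rpm, dir flips to −; running = −9003.7895
Stage 2 [19T→33T]: ω = 9003.7895×19/33 = 5184.0000 rpm, dir flips to +; running = +5184.0000
Stage 3 [45T→85T]: ω = 5184.0000×45/85 = 2744.4706 rpm, dir flips to −; running = −2744.4706
Stage 4 [85T→67T]: ω = 2744.4706×85/67 = 3481.7910 rpm, dir flips to +; running = +3481.7910
Stage 5 [65T→44T]: ω = 3481.7910×65/44 = 5143.5550 rpm, dir flips to −; running = −5143.5550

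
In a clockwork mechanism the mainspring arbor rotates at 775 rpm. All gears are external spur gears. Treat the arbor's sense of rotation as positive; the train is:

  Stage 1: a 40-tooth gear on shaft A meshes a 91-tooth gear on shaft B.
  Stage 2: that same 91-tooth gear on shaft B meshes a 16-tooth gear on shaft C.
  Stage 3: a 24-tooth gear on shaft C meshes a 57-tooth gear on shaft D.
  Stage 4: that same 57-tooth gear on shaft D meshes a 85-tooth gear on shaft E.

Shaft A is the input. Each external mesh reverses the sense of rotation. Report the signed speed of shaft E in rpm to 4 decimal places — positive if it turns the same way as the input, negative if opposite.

+547.0588 rpm (same as input, |ω| = 547.0588 rpm)

Stage 1 [40T→91T]: ω = 775.0000×40/91 = 340.6593 rpm, dir flips to −; running = −340.6593
Stage 2 [91T→16T]: ω = 340.6593×91/16 = 1937.5000 rpm, dir flips to +; running = +1937.5000
Stage 3 [24T→57T]: ω = 1937.5000×24/57 = 815.7895 rpm, dir flips to −; running = −815.7895
Stage 4 [57T→85T]: ω = 815.7895×57/85 = 547.0588 rpm, dir flips to +; running = +547.0588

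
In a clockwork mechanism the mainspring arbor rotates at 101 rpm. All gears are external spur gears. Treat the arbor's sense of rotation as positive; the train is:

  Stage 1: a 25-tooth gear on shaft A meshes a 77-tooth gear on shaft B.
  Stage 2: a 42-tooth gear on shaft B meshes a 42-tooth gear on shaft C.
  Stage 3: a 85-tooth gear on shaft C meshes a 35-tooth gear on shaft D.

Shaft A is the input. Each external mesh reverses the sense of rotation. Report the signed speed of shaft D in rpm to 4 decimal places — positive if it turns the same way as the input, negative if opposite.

Stage 1 [25T→77T]: ω = 101.0000×25/77 = 32.7922 rpm, dir flips to −; running = −32.7922
Stage 2 [42T→42T]: ω = 32.7922×42/42 = 32.7922 rpm, dir flips to +; running = +32.7922
Stage 3 [85T→35T]: ω = 32.7922×85/35 = 79.6382 rpm, dir flips to −; running = −79.6382

-79.6382 rpm (opposite to input, |ω| = 79.6382 rpm)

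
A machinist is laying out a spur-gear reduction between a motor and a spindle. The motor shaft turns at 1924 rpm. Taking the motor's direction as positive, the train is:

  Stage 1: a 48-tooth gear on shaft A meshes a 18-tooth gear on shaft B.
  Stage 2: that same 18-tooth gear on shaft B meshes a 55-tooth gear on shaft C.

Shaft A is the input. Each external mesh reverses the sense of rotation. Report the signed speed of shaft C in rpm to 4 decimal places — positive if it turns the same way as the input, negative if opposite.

Stage 1 [48T→18T]: ω = 1924.0000×48/18 = 5130.6667 rpm, dir flips to −; running = −5130.6667
Stage 2 [18T→55T]: ω = 5130.6667×18/55 = 1679.1273 rpm, dir flips to +; running = +1679.1273

+1679.1273 rpm (same as input, |ω| = 1679.1273 rpm)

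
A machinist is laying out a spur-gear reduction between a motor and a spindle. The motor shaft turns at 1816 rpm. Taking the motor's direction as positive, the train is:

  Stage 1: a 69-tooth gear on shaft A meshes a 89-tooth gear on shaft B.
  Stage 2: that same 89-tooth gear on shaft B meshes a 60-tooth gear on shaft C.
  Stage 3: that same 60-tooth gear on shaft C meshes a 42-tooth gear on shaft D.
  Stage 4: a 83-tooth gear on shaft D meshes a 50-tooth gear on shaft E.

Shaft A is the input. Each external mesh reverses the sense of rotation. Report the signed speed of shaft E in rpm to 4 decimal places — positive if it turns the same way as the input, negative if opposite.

+4952.4914 rpm (same as input, |ω| = 4952.4914 rpm)

Stage 1 [69T→89T]: ω = 1816.0000×69/89 = 1407.9101 rpm, dir flips to −; running = −1407.9101
Stage 2 [89T→60T]: ω = 1407.9101×89/60 = 2088.4000 rpm, dir flips to +; running = +2088.4000
Stage 3 [60T→42T]: ω = 2088.4000×60/42 = 2983.4286 rpm, dir flips to −; running = −2983.4286
Stage 4 [83T→50T]: ω = 2983.4286×83/50 = 4952.4914 rpm, dir flips to +; running = +4952.4914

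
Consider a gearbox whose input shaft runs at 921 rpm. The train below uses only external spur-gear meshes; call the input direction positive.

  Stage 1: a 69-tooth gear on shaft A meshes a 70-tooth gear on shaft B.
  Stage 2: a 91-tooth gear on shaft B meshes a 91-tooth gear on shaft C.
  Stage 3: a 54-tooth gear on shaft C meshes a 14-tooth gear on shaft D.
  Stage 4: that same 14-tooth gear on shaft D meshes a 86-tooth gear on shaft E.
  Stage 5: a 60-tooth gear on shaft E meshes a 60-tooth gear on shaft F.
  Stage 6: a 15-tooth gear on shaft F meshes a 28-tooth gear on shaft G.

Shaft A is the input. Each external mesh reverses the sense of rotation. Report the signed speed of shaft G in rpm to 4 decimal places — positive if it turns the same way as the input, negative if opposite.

+305.3790 rpm (same as input, |ω| = 305.3790 rpm)

Stage 1 [69T→70T]: ω = 921.0000×69/70 = 907.8429 rpm, dir flips to −; running = −907.8429
Stage 2 [91T→91T]: ω = 907.8429×91/91 = 907.8429 rpm, dir flips to +; running = +907.8429
Stage 3 [54T→14T]: ω = 907.8429×54/14 = 3501.6796 rpm, dir flips to −; running = −3501.6796
Stage 4 [14T→86T]: ω = 3501.6796×14/86 = 570.0409 rpm, dir flips to +; running = +570.0409
Stage 5 [60T→60T]: ω = 570.0409×60/60 = 570.0409 rpm, dir flips to −; running = −570.0409
Stage 6 [15T→28T]: ω = 570.0409×15/28 = 305.3790 rpm, dir flips to +; running = +305.3790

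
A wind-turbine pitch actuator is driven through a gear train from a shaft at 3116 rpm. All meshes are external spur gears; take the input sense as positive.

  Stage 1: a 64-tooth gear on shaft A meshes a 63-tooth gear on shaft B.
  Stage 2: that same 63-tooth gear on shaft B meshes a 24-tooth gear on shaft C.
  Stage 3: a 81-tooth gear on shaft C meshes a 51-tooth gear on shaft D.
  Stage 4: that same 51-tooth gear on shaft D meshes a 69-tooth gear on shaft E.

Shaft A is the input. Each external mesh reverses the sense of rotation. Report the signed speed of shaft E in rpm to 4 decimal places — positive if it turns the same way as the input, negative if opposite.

+9754.4348 rpm (same as input, |ω| = 9754.4348 rpm)

Stage 1 [64T→63T]: ω = 3116.0000×64/63 = 3165.4603 rpm, dir flips to −; running = −3165.4603
Stage 2 [63T→24T]: ω = 3165.4603×63/24 = 8309.3333 rpm, dir flips to +; running = +8309.3333
Stage 3 [81T→51T]: ω = 8309.3333×81/51 = 13197.1765 rpm, dir flips to −; running = −13197.1765
Stage 4 [51T→69T]: ω = 13197.1765×51/69 = 9754.4348 rpm, dir flips to +; running = +9754.4348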